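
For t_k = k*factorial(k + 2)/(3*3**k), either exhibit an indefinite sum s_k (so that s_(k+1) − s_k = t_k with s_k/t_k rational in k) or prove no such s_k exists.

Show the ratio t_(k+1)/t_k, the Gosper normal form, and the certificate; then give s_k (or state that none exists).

s_k = factorial(k + 2)/3**k

t_(k+1)/t_k = (k + 1)*(k + 3)/(3*k).
Normal form (A,B,C) = (k/3 + 1, 1, k).
f must satisfy (k/3 + 1)·f(k+1) − (1)·f(k) = k.
deg f ≤ 0 (via 1,0,1).
Solving with deg f ≤ 0: f(k) = 3.
R(k) = B(k−1)·f(k)/C(k) = 3/k; s_k = R·t_k = factorial(k + 2)/3**k.
Verify: k*factorial(k + 2)/(3*3**k) matches t_k.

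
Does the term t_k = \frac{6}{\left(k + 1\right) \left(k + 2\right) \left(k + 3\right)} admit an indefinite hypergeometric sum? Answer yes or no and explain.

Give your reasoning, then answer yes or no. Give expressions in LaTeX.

Yes. s_k = \frac{3 k \left(k + 3\right)}{2 \left(k + 1\right) \left(k + 2\right)}.

The ratio is (k + 1)/(k + 4).
Normal form (A,B,C) = (k + 1, k + 4, 1).
Set up (k + 1)·f(k+1) − (k + 3)·f(k) − (1) = 0.
Bound: deg f ≤ 2.
A polynomial solution: f(k) = k*(k + 3)/4.
So s_k = (B(k−1)f/C)·t_k = (k*(k + 3)**2/4)·t_k = 3*k*(k + 3)/(2*(k + 1)*(k + 2)).
Check: Δs_k = 6/(k**3 + 6*k**2 + 11*k + 6). ✓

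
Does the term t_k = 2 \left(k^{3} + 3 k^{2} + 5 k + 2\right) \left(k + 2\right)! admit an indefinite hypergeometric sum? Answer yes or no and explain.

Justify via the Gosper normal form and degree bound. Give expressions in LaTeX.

The ratio is (k**4 + 9*k**3 + 32*k**2 + 53*k + 33)/(k**3 + 3*k**2 + 5*k + 2).
Take A(k)=k + 3, B(k)=1, C(k)=k**3 + 3*k**2 + 5*k + 2.
Need (k + 3)·f(k+1) − (1)·f(k) = k**3 + 3*k**2 + 5*k + 2.
Degrees (1,0,3) ⇒ d ≤ 2.
Solve for f: f(k) = k**2 - k + 1 (degree 2 ≤ 2).
Get s_k = R·t_k = 2*(k**2 - k + 1)*factorial(k + 2) with R(k) = B(k−1)f(k)/C(k) = (k**2 - k + 1)/(k**3 + 3*k**2 + 5*k + 2).
Verify: 2*(k**3 + 3*k**2 + 5*k + 2)*factorial(k + 2) matches t_k.

Yes. s_k = 2 \left(k^{2} - k + 1\right) \left(k + 2\right)!.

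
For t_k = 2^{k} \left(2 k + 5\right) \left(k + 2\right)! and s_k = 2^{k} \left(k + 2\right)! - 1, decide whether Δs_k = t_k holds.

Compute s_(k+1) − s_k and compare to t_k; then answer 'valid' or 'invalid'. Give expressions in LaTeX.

valid; difference matches t_k

s_(k+1) = 2**(k + 1)*factorial(k + 3) - 1
s_(k+1) − s_k = 2**k*(2*k + 5)*factorial(k + 2)
(s_(k+1) − s_k) − t_k = 0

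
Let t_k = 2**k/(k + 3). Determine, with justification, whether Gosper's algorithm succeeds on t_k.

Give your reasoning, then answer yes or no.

No — key equation has no polynomial f.

r(k) = 2*(k + 3)/(k + 4) after simplifying.
Factor: A=2*k + 6; B=k + 4; C=1.
Solve (2*k + 6)·f(k+1) − (k + 3)·f(k) = 1.
Bound: deg f ≤ -1.
Bound -1 < 0, so the key equation has no polynomial solution.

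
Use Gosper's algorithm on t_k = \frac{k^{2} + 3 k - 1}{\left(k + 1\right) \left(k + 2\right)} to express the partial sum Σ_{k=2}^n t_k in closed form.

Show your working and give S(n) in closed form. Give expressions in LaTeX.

r(k) = (k + 1)*(3*k + (k + 1)**2 + 2)/((k + 3)*(k**2 + 3*k - 1)) after simplifying.
A = k + 1, B = k + 3, C = k**2 + 3*k - 1.
Set up (k + 1)·f(k+1) − (k + 2)·f(k) − (k**2 + 3*k - 1) = 0.
deg f ≤ 2 (via 1,1,2).
A polynomial solution: f(k) = k*(k - 2).
So s_k = (B(k−1)f/C)·t_k = (k*(k - 2)*(k + 2)/(k**2 + 3*k - 1))·t_k = k*(k - 2)/(k + 1).
s_(k+1) − s_k = (k**2 + 3*k - 1)/(k**2 + 3*k + 2) = t_k.
Σ_(k=2)^n t_k = s_(n+1) − s_(2) = ((n**2 - 1)/(n + 2)) − (0), i.e. (n**2 - 1)/(n + 2).

S(n) = \frac{n^{2} - 1}{n + 2}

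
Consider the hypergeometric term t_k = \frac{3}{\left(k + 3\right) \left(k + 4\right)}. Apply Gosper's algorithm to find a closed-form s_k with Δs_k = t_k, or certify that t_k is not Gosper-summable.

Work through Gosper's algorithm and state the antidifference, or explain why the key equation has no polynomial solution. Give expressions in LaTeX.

s_k = \frac{k}{k + 3}

Compute t_(k+1)/t_k: get (k + 3)/(k + 5).
So A=k + 3 and B=k + 5, with C=1.
f must satisfy (k + 3)·f(k+1) − (k + 4)·f(k) = 1.
Degrees (1,1,0) ⇒ d ≤ 1.
Match coefficients ⇒ f(k) = k/3.
Then R = B(k−1)f/C = k*(k + 4)/3, so s_k = R(k)·t_k = k/(k + 3).
s_(k+1) − s_k = 3/(k**2 + 7*k + 12) = t_k.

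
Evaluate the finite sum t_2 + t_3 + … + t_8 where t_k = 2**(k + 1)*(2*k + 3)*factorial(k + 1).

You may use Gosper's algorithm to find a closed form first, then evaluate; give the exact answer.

Σ = 3715891152

Ratio r(k) = 2*(k + 2)*(2*k + 5)/(2*k + 3).
Normal form (A,B,C) = (2*k + 4, 1, k + 3/2).
f must satisfy (2*k + 4)·f(k+1) − (1)·f(k) = k + 3/2.
Degrees (1,0,1) ⇒ d ≤ 0.
Solve for f: f(k) = 1/2 (degree 0 ≤ 0).
Get s_k = R·t_k = 2**(k + 1)*factorial(k + 1) with R(k) = B(k−1)f(k)/C(k) = 1/(2*k + 3).
s_(k+1) − s_k = 2**(k + 1)*(2*k + 3)*factorial(k + 1) = t_k.
Sum = s_(9) − s_(2); s_(9) = 3715891200, s_(2) = 48 ⇒ 3715891152.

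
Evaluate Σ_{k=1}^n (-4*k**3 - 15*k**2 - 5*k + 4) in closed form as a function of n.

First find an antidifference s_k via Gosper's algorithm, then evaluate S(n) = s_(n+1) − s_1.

S(n) = n*(-n**3 - 7*n**2 - 11*n - 1)

The ratio is (4*k**3 + 27*k**2 + 47*k + 20)/(4*k**3 + 15*k**2 + 5*k - 4).
Normal form (A,B,C) = (1, 1, k**3 + 15*k**2/4 + 5*k/4 - 1).
Set up (1)·f(k+1) − (1)·f(k) − (k**3 + 15*k**2/4 + 5*k/4 - 1) = 0.
Degrees (0,0,3) ⇒ d ≤ 4.
A polynomial solution: f(k) = k*(k**3 + 3*k**2 - 4*k - 4)/4.
So s_k = (B(k−1)f/C)·t_k = (k*(k**3 + 3*k**2 - 4*k - 4)/(4*k**3 + 15*k**2 + 5*k - 4))·t_k = k*(-k**3 - 3*k**2 + 4*k + 4).
Verify: -4*k**3 - 15*k**2 - 5*k + 4 matches t_k.
s_(n+1) = -n**4 - 7*n**3 - 11*n**2 - n + 4 and s_(1) = 4, so S(n) = n*(-n**3 - 7*n**2 - 11*n - 1).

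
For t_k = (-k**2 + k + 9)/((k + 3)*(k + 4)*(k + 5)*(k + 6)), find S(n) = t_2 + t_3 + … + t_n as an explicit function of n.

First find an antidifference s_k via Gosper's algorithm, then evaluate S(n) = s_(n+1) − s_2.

S(n) = (-11*n**3 + 45*n**2 + 236*n - 270)/(210*(n**3 + 15*n**2 + 74*n + 120))

Compute t_(k+1)/t_k: get (k + 3)*(k - (k + 1)**2 + 10)/((k + 7)*(-k**2 + k + 9)).
Normal form (A,B,C) = (k + 3, k + 7, k**2 - k - 9).
Key eq: (k + 3)·f(k+1) = (k + 6)·f(k) + (k**2 - k - 9).
From deg A=1, deg B=1, deg C=2: d=3.
Solve for f: f(k) = k*(k**2 - 48*k - 133)/60 (degree 3 ≤ 3).
Get s_k = R·t_k = k*(-k**2 + 48*k + 133)/(60*(k + 3)*(k + 4)*(k + 5)) with R(k) = B(k−1)f(k)/C(k) = k*(k + 6)*(k**2 - 48*k - 133)/(60*(k**2 - k - 9)).
s_(k+1) − s_k = (-k**2 + k + 9)/(k**4 + 18*k**3 + 119*k**2 + 342*k + 360) = t_k.
Σ_(k=2)^n t_k = s_(n+1) − s_(2) = ((-n**3 + 45*n**2 + 226*n + 180)/(60*(n**3 + 15*n**2 + 74*n + 120))) − (1/28), i.e. (-11*n**3 + 45*n**2 + 236*n - 270)/(210*(n**3 + 15*n**2 + 74*n + 120)).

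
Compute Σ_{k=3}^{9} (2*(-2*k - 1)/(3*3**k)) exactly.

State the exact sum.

Σ = -17474/59049

Ratio r(k) = (2*k + 3)/(3*(2*k + 1)).
Gosper form: A/B · C(k+1)/C(k) with A=1/3, B=1, C=k + 1/2.
f must satisfy (1/3)·f(k+1) − (1)·f(k) = k + 1/2.
Degrees (0,0,1) ⇒ d ≤ 1.
Solve for f: f(k) = -3*(k + 1)/2 (degree 1 ≤ 1).
So s_k = (B(k−1)f/C)·t_k = (-3*(k + 1)/(2*k + 1))·t_k = 2*(k + 1)/3**k.
Check: Δs_k = 2*(-2*k - 1)/(3*3**k). ✓
Σ_(k=3)^(9) t_k = s_(10) − s_(3) = 22/59049 − (8/27) = -17474/59049.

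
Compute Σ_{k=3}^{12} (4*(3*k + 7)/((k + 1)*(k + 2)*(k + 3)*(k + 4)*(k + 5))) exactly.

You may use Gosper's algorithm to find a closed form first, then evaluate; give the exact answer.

Σ = 65/2856

Ratio r(k) = (k + 1)*(3*k + 10)/((k + 6)*(3*k + 7)).
Take A(k)=k + 1, B(k)=k + 6, C(k)=k + 7/3.
Solve (k + 1)·f(k+1) − (k + 5)·f(k) = k + 7/3.
Bound: deg f ≤ 4.
Solving with deg f ≤ 4: f(k) = k*(k + 2)*(k**2 + 8*k + 19)/36.
Then R = B(k−1)f/C = k*(k + 2)*(k + 5)*(k**2 + 8*k + 19)/(12*(3*k + 7)), so s_k = R(k)·t_k = k*(k**2 + 8*k + 19)/(3*(k**3 + 8*k**2 + 19*k + 12)).
s_(k+1) − s_k = 4*(3*k + 7)/(k**5 + 15*k**4 + 85*k**3 + 225*k**2 + 274*k + 120) = t_k.
Σ_(k=3)^(12) t_k = s_(13) − s_(3) = 949/2856 − (13/42) = 65/2856.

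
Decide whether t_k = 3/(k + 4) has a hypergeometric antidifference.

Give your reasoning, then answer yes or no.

No — t_k has no hypergeometric antidifference.

r(k) = (k + 4)/(k + 5) after simplifying.
Factor: A=k + 4; B=k + 5; C=1.
Solve (k + 4)·f(k+1) − (k + 4)·f(k) = 1.
deg f ≤ 0 (via 1,1,0).
Write f(k) = c0. Then LHS − RHS = -1, requiring -1 = 0: contradictory. No certificate.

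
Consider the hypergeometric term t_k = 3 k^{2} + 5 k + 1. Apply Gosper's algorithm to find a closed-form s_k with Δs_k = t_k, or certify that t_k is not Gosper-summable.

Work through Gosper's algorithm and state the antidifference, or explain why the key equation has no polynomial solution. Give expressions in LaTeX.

The ratio is (3*k**2 + 11*k + 9)/(3*k**2 + 5*k + 1).
Take A(k)=1, B(k)=1, C(k)=k**2 + 5*k/3 + 1/3.
Solve (1)·f(k+1) − (1)·f(k) = k**2 + 5*k/3 + 1/3.
From deg A=0, deg B=0, deg C=2: d=3.
A polynomial solution: f(k) = k*(k**2 + k - 1)/3.
R(k) = B(k−1)·f(k)/C(k) = k*(k**2 + k - 1)/(3*k**2 + 5*k + 1); s_k = R·t_k = k*(k**2 + k - 1).
Verify: 3*k**2 + 5*k + 1 matches t_k.

s_k = k \left(k^{2} + k - 1\right)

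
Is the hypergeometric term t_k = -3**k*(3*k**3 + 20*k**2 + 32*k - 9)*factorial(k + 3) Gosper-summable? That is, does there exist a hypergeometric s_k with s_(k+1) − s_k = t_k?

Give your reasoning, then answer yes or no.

Yes. s_k = -3**k*(k**2 + k - 3)*factorial(k + 3).

Step 1: r(k) = 3*(3*k**4 + 41*k**3 + 197*k**2 + 370*k + 184)/(3*k**3 + 20*k**2 + 32*k - 9).
Normal form (A,B,C) = (3*k + 12, 1, k**3 + 20*k**2/3 + 32*k/3 - 3).
Key eq: (3*k + 12)·f(k+1) = (1)·f(k) + (k**3 + 20*k**2/3 + 32*k/3 - 3).
Degrees (1,0,3) ⇒ d ≤ 2.
Solving with deg f ≤ 2: f(k) = (k**2 + k - 3)/3.
Then R = B(k−1)f/C = (k**2 + k - 3)/(3*k**3 + 20*k**2 + 32*k - 9), so s_k = R(k)·t_k = -3**k*(k**2 + k - 3)*factorial(k + 3).
s_(k+1) − s_k = -3**k*(3*k**3 + 20*k**2 + 32*k - 9)*factorial(k + 3) = t_k.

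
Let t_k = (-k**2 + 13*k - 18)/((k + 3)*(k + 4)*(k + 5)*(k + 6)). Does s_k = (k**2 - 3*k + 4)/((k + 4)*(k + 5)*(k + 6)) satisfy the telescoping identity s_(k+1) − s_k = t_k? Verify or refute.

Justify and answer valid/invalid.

Invalid: residual 6*(k**2 - 8*k + 11)/(k**5 + 25*k**4 + 245*k**3 + 1175*k**2 + 2754*k + 2520) ≠ 0.

s_(k+1) = (-3*k + (k + 1)**2 + 1)/((k + 5)*(k + 6)*(k + 7))
s_(k+1) − s_k = (-k**2 + 15*k - 20)/(k**4 + 22*k**3 + 179*k**2 + 638*k + 840)
(s_(k+1) − s_k) − t_k = 6*(k**2 - 8*k + 11)/(k**5 + 25*k**4 + 245*k**3 + 1175*k**2 + 2754*k + 2520)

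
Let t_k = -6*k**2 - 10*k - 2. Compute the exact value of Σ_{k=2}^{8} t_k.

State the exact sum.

Σ = -1582

Ratio r(k) = (3*k**2 + 11*k + 9)/(3*k**2 + 5*k + 1).
Take A(k)=1, B(k)=1, C(k)=k**2 + 5*k/3 + 1/3.
f must satisfy (1)·f(k+1) − (1)·f(k) = k**2 + 5*k/3 + 1/3.
From deg A=0, deg B=0, deg C=2: d=3.
Solving with deg f ≤ 3: f(k) = k*(k**2 + k - 1)/3.
R(k) = B(k−1)·f(k)/C(k) = k*(k**2 + k - 1)/(3*k**2 + 5*k + 1); s_k = R·t_k = 2*k*(-k**2 - k + 1).
Check: Δs_k = -6*k**2 - 10*k - 2. ✓
Σ_(k=2)^(8) t_k = s_(9) − s_(2) = -1602 − (-20) = -1582.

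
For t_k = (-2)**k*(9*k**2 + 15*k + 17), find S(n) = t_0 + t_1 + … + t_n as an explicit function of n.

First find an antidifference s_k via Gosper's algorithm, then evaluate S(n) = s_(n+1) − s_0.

S(n) = 6*(-2)**n*n**2 + 14*(-2)**n*n + 14*(-2)**n + 3

r(k) = 2*(-9*k**2 - 33*k - 41)/(9*k**2 + 15*k + 17) after simplifying.
Take A(k)=-2, B(k)=1, C(k)=k**2 + 5*k/3 + 17/9.
Need (-2)·f(k+1) − (1)·f(k) = k**2 + 5*k/3 + 17/9.
From deg A=0, deg B=0, deg C=2: d=2.
Match coefficients ⇒ f(k) = -(3*k**2 + k + 3)/9.
Get s_k = R·t_k = (-2)**k*(-3*k**2 - k - 3) with R(k) = B(k−1)f(k)/C(k) = -(3*k**2 + k + 3)/(9*k**2 + 15*k + 17).
Δs = (-2)**k*(9*k**2 + 15*k + 17), as required.
Σ_(k=0)^n t_k = s_(n+1) − s_(0) = (2*(-2)**n*(3*n**2 + 7*n + 7)) − (-3), i.e. 6*(-2)**n*n**2 + 14*(-2)**n*n + 14*(-2)**n + 3.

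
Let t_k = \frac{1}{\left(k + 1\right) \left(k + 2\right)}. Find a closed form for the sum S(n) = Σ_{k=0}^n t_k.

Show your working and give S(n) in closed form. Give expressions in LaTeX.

t_(k+1)/t_k = (k + 1)/(k + 3).
A = k + 1, B = k + 3, C = 1.
Solve (k + 1)·f(k+1) − (k + 2)·f(k) = 1.
deg f ≤ 1 (via 1,1,0).
Solve for f: f(k) = k (degree 1 ≤ 1).
Get s_k = R·t_k = k/(k + 1) with R(k) = B(k−1)f(k)/C(k) = k*(k + 2).
Verify: 1/(k**2 + 3*k + 2) matches t_k.
s_(n+1) = (n + 1)/(n + 2) and s_(0) = 0, so S(n) = (n + 1)/(n + 2).

S(n) = \frac{n + 1}{n + 2}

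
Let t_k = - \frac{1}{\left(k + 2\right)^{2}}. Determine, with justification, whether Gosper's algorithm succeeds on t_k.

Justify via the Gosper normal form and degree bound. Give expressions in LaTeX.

No; the coefficient equations for f are inconsistent.

Step 1: r(k) = (k + 2)**2/(k + 3)**2.
Factor: A=k**2 + 4*k + 4; B=k**2 + 6*k + 9; C=1.
Need (k**2 + 4*k + 4)·f(k+1) − (k**2 + 4*k + 4)·f(k) = 1.
d = 0 from the (2,2,0) case.
Generic f = c0 gives residual -1; -1 = 0 cannot hold, so t_k is not Gosper-summable.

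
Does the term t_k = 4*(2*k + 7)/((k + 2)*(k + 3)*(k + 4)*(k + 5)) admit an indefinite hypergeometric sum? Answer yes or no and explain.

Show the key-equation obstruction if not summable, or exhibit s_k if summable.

Yes. s_k = k*(k + 6)/(2*(k**2 + 6*k + 8)).

t_(k+1)/t_k = (k + 2)*(2*k + 9)/((k + 6)*(2*k + 7)).
Gosper form: A/B · C(k+1)/C(k) with A=k + 2, B=k + 6, C=k + 7/2.
Need (k + 2)·f(k+1) − (k + 5)·f(k) = k + 7/2.
deg f ≤ 3 (via 1,1,1).
Match coefficients ⇒ f(k) = k*(k + 3)*(k + 6)/16.
R(k) = B(k−1)·f(k)/C(k) = k*(k + 3)*(k + 5)*(k + 6)/(8*(2*k + 7)); s_k = R·t_k = k*(k + 6)/(2*(k**2 + 6*k + 8)).
Check: Δs_k = 4*(2*k + 7)/(k**4 + 14*k**3 + 71*k**2 + 154*k + 120). ✓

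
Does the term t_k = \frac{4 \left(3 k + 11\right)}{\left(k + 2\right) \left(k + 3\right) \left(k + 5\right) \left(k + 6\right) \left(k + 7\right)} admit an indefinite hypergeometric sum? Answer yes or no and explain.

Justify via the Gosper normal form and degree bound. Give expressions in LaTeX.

The ratio is (k + 2)*(k + 5)*(3*k + 14)/((k + 4)*(k + 8)*(3*k + 11)).
Factor: A=k + 2; B=k + 8; C=k**2 + 23*k/3 + 44/3.
f must satisfy (k + 2)·f(k+1) − (k + 7)·f(k) = k**2 + 23*k/3 + 44/3.
deg f ≤ 5 (via 1,1,2).
Solving with deg f ≤ 5: f(k) = k*(k + 3)*(k + 4)*(k**2 + 13*k + 52)/180.
Certificate R = B(k−1)f/C = k*(k + 3)*(k + 7)*(k**2 + 13*k + 52)/(60*(3*k + 11)) gives s_k = k*(k**2 + 13*k + 52)/(15*(k**3 + 13*k**2 + 52*k + 60)).
Check: Δs_k = 4*(3*k + 11)/(k**5 + 23*k**4 + 203*k**3 + 853*k**2 + 1692*k + 1260). ✓

Yes. s_k = \frac{k \left(k^{2} + 13 k + 52\right)}{15 \left(k^{3} + 13 k^{2} + 52 k + 60\right)}.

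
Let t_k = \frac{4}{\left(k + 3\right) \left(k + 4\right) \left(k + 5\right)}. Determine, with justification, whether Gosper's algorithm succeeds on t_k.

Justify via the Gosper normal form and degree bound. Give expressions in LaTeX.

Compute t_(k+1)/t_k: get (k + 3)/(k + 6).
A = k + 3, B = k + 6, C = 1.
Solve (k + 3)·f(k+1) − (k + 5)·f(k) = 1.
Degrees (1,1,0) ⇒ d ≤ 2.
Coefficient equations give f(k) = k*(k + 7)/24.
So s_k = (B(k−1)f/C)·t_k = (k*(k + 5)*(k + 7)/24)·t_k = k*(k + 7)/(6*(k + 3)*(k + 4)).
s_(k+1) − s_k = 4/(k**3 + 12*k**2 + 47*k + 60) = t_k.

Yes. s_k = \frac{k \left(k + 7\right)}{6 \left(k + 3\right) \left(k + 4\right)}.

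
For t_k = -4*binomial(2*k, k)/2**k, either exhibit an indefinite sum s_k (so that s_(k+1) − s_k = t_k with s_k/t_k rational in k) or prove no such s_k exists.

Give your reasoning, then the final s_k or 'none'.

Step 1: r(k) = (2*k + 1)/(k + 1).
So A=2*k + 1 and B=k + 1, with C=1.
Key eq: (2*k + 1)·f(k+1) = (k)·f(k) + (1).
Bound: deg f ≤ -1.
Bound -1 < 0, so the key equation has no polynomial solution.

none (Gosper's algorithm certifies no s_k)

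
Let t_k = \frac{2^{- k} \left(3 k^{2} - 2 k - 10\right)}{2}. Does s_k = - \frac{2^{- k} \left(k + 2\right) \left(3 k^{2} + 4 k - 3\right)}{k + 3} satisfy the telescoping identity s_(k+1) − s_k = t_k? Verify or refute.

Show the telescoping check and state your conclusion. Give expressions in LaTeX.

s_(k+1) = -(k + 3)*(4*k + 3*(k + 1)**2 + 1)/(2*2**k*(k + 4))
s_(k+1) − s_k = (3*k**4 + 16*k**3 - k**2 - 86*k - 84)/(2*2**k*(k**2 + 7*k + 12))
(s_(k+1) − s_k) − t_k = (-3*k**3 - 13*k**2 + 8*k + 36)/(2*2**k*(k**2 + 7*k + 12))

Invalid: residual \frac{2^{- k} \left(- 3 k^{3} - 13 k^{2} + 8 k + 36\right)}{2 \left(k^{2} + 7 k + 12\right)} ≠ 0.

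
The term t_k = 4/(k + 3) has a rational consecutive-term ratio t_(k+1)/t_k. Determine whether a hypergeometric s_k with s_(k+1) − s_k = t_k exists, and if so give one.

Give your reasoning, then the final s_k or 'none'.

t_(k+1)/t_k = (k + 3)/(k + 4).
Factor: A=k + 3; B=k + 4; C=1.
f must satisfy (k + 3)·f(k+1) − (k + 3)·f(k) = 1.
Degrees (1,1,0) ⇒ d ≤ 0.
f = c0 ⇒ A·f(k+1) − B(k−1)·f(k) − C = -1. The system {-1 = 0} is inconsistent; no antidifference.

none (Gosper's algorithm certifies no s_k)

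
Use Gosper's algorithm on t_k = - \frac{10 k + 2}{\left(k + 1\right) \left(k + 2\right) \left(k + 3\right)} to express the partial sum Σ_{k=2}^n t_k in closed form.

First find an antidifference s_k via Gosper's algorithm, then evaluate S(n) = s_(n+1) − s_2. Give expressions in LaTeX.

Compute t_(k+1)/t_k: get (k + 1)*(5*k + 6)/((k + 4)*(5*k + 1)).
Take A(k)=k + 1, B(k)=k + 4, C(k)=k + 1/5.
f must satisfy (k + 1)·f(k+1) − (k + 3)·f(k) = k + 1/5.
Degrees (1,1,1) ⇒ d ≤ 2.
Coefficient equations give f(k) = k*(3*k - 1)/10.
Get s_k = R·t_k = -k*(3*k - 1)/((k + 1)*(k + 2)) with R(k) = B(k−1)f(k)/C(k) = k*(k + 3)*(3*k - 1)/(2*(5*k + 1)).
s_(k+1) − s_k = 2*(-5*k - 1)/(k**3 + 6*k**2 + 11*k + 6) = t_k.
Evaluate: s_(n+1) = (-3*n**2 - 5*n - 2)/(n**2 + 5*n + 6); subtract s_(2) = -5/6 ⇒ S(n) = (-13*n**2 - 5*n + 18)/(6*(n**2 + 5*n + 6)).

S(n) = \frac{- 13 n^{2} - 5 n + 18}{6 \left(n^{2} + 5 n + 6\right)}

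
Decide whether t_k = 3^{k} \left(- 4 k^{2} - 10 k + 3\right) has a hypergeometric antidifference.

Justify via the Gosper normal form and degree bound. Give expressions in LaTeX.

Ratio r(k) = 3*(4*k**2 + 18*k + 11)/(4*k**2 + 10*k - 3).
So A=3 and B=1, with C=k**2 + 5*k/2 - 3/4.
Key eq: (3)·f(k+1) = (1)·f(k) + (k**2 + 5*k/2 - 3/4).
d = 2 from the (0,0,2) case.
Solve for f: f(k) = (k + 1)*(2*k - 3)/4 (degree 2 ≤ 2).
Get s_k = R·t_k = 3**k*(-2*k**2 + k + 3) with R(k) = B(k−1)f(k)/C(k) = (k + 1)*(2*k - 3)/(4*k**2 + 10*k - 3).
s_(k+1) − s_k = 3**k*(-4*k**2 - 10*k + 3) = t_k.

Yes. s_k = 3^{k} \left(- 2 k^{2} + k + 3\right).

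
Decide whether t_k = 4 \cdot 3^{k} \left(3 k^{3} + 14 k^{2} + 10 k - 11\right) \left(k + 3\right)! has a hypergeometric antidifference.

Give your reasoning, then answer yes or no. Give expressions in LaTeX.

Ratio r(k) = 3*(3*k**4 + 35*k**3 + 139*k**2 + 204*k + 64)/(3*k**3 + 14*k**2 + 10*k - 11).
Take A(k)=3*k + 12, B(k)=1, C(k)=k**3 + 14*k**2/3 + 10*k/3 - 11/3.
f must satisfy (3*k + 12)·f(k+1) − (1)·f(k) = k**3 + 14*k**2/3 + 10*k/3 - 11/3.
From deg A=1, deg B=0, deg C=3: d=2.
Solve for f: f(k) = (k**2 - k - 1)/3 (degree 2 ≤ 2).
So s_k = (B(k−1)f/C)·t_k = ((k**2 - k - 1)/(3*k**3 + 14*k**2 + 10*k - 11))·t_k = 4*3**k*(k**2 - k - 1)*factorial(k + 3).
Verify: 4*3**k*(3*k**3 + 14*k**2 + 10*k - 11)*factorial(k + 3) matches t_k.

Yes. s_k = 4 \cdot 3^{k} \left(k^{2} - k - 1\right) \left(k + 3\right)!.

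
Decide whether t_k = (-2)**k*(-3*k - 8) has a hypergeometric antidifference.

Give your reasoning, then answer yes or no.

Yes. s_k = (-2)**k*(k + 2).

Ratio r(k) = 2*(-3*k - 11)/(3*k + 8).
Normal form (A,B,C) = (-2, 1, k + 8/3).
Need (-2)·f(k+1) − (1)·f(k) = k + 8/3.
deg f ≤ 1 (via 0,0,1).
Solve for f: f(k) = -(k + 2)/3 (degree 1 ≤ 1).
Then R = B(k−1)f/C = -(k + 2)/(3*k + 8), so s_k = R(k)·t_k = (-2)**k*(k + 2).
Verify: (-2)**k*(-3*k - 8) matches t_k.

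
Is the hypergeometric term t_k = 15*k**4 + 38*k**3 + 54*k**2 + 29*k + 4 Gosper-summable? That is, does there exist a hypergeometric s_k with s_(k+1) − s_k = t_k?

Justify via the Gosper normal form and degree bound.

r(k) = (15*k**4 + 98*k**3 + 258*k**2 + 311*k + 140)/(15*k**4 + 38*k**3 + 54*k**2 + 29*k + 4) after simplifying.
Take A(k)=1, B(k)=1, C(k)=k**4 + 38*k**3/15 + 18*k**2/5 + 29*k/15 + 4/15.
f must satisfy (1)·f(k+1) − (1)·f(k) = k**4 + 38*k**3/15 + 18*k**2/5 + 29*k/15 + 4/15.
d = 5 from the (0,0,4) case.
Solving with deg f ≤ 5: f(k) = k*(k**2 + k + 2)*(3*k**2 - k - 1)/15.
Then R = B(k−1)f/C = k*(k**2 + k + 2)*(3*k**2 - k - 1)/(15*k**4 + 38*k**3 + 54*k**2 + 29*k + 4), so s_k = R(k)·t_k = k*(3*k**4 + 2*k**3 + 4*k**2 - 3*k - 2).
Check: Δs_k = 15*k**4 + 38*k**3 + 54*k**2 + 29*k + 4. ✓

Yes. s_k = k*(3*k**4 + 2*k**3 + 4*k**2 - 3*k - 2).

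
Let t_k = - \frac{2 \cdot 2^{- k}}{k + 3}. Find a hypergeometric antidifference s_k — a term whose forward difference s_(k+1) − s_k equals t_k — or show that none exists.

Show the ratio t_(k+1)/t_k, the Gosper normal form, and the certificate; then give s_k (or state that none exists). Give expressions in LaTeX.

not Gosper-summable; s_k does not exist

The ratio is (k + 3)/(2*(k + 4)).
Take A(k)=k/2 + 3/2, B(k)=k + 4, C(k)=1.
Need (k/2 + 3/2)·f(k+1) − (k + 3)·f(k) = 1.
d = -1 from the (1,1,0) case.
Negative degree bound (-1): no f exists, t_k not Gosper-summable.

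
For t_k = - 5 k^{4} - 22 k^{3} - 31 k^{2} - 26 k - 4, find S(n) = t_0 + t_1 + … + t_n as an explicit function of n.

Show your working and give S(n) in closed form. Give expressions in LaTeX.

S(n) = - n^{5} - 8 n^{4} - 23 n^{3} - 34 n^{2} - 22 n - 4

Ratio r(k) = (5*k**4 + 42*k**3 + 127*k**2 + 174*k + 88)/(5*k**4 + 22*k**3 + 31*k**2 + 26*k + 4).
Take A(k)=1, B(k)=1, C(k)=k**4 + 22*k**3/5 + 31*k**2/5 + 26*k/5 + 4/5.
f must satisfy (1)·f(k+1) − (1)·f(k) = k**4 + 22*k**3/5 + 31*k**2/5 + 26*k/5 + 4/5.
From deg A=0, deg B=0, deg C=4: d=5.
Match coefficients ⇒ f(k) = k*(k**4 + 3*k**3 + k**2 + 3*k - 4)/5.
R(k) = B(k−1)·f(k)/C(k) = k*(k**4 + 3*k**3 + k**2 + 3*k - 4)/(5*k**4 + 22*k**3 + 31*k**2 + 26*k + 4); s_k = R·t_k = k*(-k**4 - 3*k**3 - k**2 - 3*k + 4).
s_(k+1) − s_k = -5*k**4 - 22*k**3 - 31*k**2 - 26*k - 4 = t_k.
s_(n+1) = -n**5 - 8*n**4 - 23*n**3 - 34*n**2 - 22*n - 4 and s_(0) = 0, so S(n) = -n**5 - 8*n**4 - 23*n**3 - 34*n**2 - 22*n - 4.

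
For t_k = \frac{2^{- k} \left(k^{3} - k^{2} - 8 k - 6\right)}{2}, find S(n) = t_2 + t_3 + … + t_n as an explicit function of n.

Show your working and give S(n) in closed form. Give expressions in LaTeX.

S(n) = 2^{- n - 1} \left(5 \cdot 2^{n} - n^{3} - 5 n^{2} - 6 n + 2\right)

Compute t_(k+1)/t_k: get (k**3/2 + k**2 - 7*k/2 - 7)/(k**3 - k**2 - 8*k - 6).
Factor: A=1/2; B=1; C=k**3 - k**2 - 8*k - 6.
Need (1/2)·f(k+1) − (1)·f(k) = k**3 - k**2 - 8*k - 6.
From deg A=0, deg B=0, deg C=3: d=3.
Coefficient equations give f(k) = -2*(k**3 + 2*k**2 - k - 4).
Get s_k = R·t_k = (-k**3 - 2*k**2 + k + 4)/2**k with R(k) = B(k−1)f(k)/C(k) = -2*(k**3 + 2*k**2 - k - 4)/((k + 1)*(k**2 - 2*k - 6)).
Δs = (k**3 - k**2 - 8*k - 6)/(2*2**k), as required.
Telescope: S(n) = s_(n+1) − s_(2) = 2**(-n - 1)*(-n**3 - 5*n**2 - 6*n + 2) − (-5/2) = 2**(-n - 1)*(5*2**n - n**3 - 5*n**2 - 6*n + 2).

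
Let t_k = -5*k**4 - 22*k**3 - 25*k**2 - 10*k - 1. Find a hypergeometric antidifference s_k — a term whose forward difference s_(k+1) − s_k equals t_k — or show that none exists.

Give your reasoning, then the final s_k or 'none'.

The ratio is (5*k**4 + 42*k**3 + 121*k**2 + 146*k + 63)/(5*k**4 + 22*k**3 + 25*k**2 + 10*k + 1).
Normal form (A,B,C) = (1, 1, k**4 + 22*k**3/5 + 5*k**2 + 2*k + 1/5).
Solve (1)·f(k+1) − (1)·f(k) = k**4 + 22*k**3/5 + 5*k**2 + 2*k + 1/5.
Degrees (0,0,4) ⇒ d ≤ 5.
Match coefficients ⇒ f(k) = k**2*(k**3 + 3*k**2 - k - 2)/5.
So s_k = (B(k−1)f/C)·t_k = (k**2*(k**3 + 3*k**2 - k - 2)/(5*k**4 + 22*k**3 + 25*k**2 + 10*k + 1))·t_k = k**2*(-k**3 - 3*k**2 + k + 2).
Check: Δs_k = -5*k**4 - 22*k**3 - 25*k**2 - 10*k - 1. ✓

s_k = k**2*(-k**3 - 3*k**2 + k + 2)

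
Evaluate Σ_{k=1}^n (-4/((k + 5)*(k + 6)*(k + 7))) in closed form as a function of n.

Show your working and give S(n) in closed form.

S(n) = n*(-n - 13)/(21*(n**2 + 13*n + 42))

Step 1: r(k) = (k + 5)/(k + 8).
Take A(k)=k + 5, B(k)=k + 8, C(k)=1.
Need (k + 5)·f(k+1) − (k + 7)·f(k) = 1.
From deg A=1, deg B=1, deg C=0: d=2.
Solve for f: f(k) = k*(k + 11)/60 (degree 2 ≤ 2).
Get s_k = R·t_k = k*(-k - 11)/(15*(k + 5)*(k + 6)) with R(k) = B(k−1)f(k)/C(k) = k*(k + 7)*(k + 11)/60.
s_(k+1) − s_k = -4/(k**3 + 18*k**2 + 107*k + 210) = t_k.
Evaluate: s_(n+1) = (-n**2 - 13*n - 12)/(15*(n**2 + 13*n + 42)); subtract s_(1) = -2/105 ⇒ S(n) = n*(-n - 13)/(21*(n**2 + 13*n + 42)).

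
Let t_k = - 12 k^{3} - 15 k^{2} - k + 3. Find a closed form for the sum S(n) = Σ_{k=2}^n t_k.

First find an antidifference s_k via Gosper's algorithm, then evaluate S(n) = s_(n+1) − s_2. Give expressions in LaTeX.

Step 1: r(k) = (12*k**3 + 51*k**2 + 67*k + 25)/(12*k**3 + 15*k**2 + k - 3).
Take A(k)=1, B(k)=1, C(k)=k**3 + 5*k**2/4 + k/12 - 1/4.
Need (1)·f(k+1) − (1)·f(k) = k**3 + 5*k**2/4 + k/12 - 1/4.
From deg A=0, deg B=0, deg C=3: d=4.
Match coefficients ⇒ f(k) = k*(3*k**3 - k**2 - 4*k - 1)/12.
Then R = B(k−1)f/C = k*(3*k**3 - k**2 - 4*k - 1)/(12*k**3 + 15*k**2 + k - 3), so s_k = R(k)·t_k = k*(-3*k**3 + k**2 + 4*k + 1).
s_(k+1) − s_k = -12*k**3 - 15*k**2 - k + 3 = t_k.
Σ_(k=2)^n t_k = s_(n+1) − s_(2) = (-3*n**4 - 11*n**3 - 11*n**2 + 3) − (-22), i.e. -3*n**4 - 11*n**3 - 11*n**2 + 25.

S(n) = - 3 n^{4} - 11 n^{3} - 11 n^{2} + 25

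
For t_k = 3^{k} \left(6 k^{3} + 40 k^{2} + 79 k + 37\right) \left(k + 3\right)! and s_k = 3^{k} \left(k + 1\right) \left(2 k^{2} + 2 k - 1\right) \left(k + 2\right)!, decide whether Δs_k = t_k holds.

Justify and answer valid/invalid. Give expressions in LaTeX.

s_(k+1) = 3**(k + 1)*(k + 2)*(2*k**2 + 6*k + 3)*factorial(k + 3)
s_(k+1) − s_k = 3**k*(6*k**4 + 46*k**3 + 131*k**2 + 152*k + 55)*factorial(k + 2)
(s_(k+1) − s_k) − t_k = -2*3**k*(6*k**3 + 34*k**2 + 61*k + 28)*factorial(k + 2)

Invalid: residual - 2 \cdot 3^{k} \left(6 k^{3} + 34 k^{2} + 61 k + 28\right) \left(k + 2\right)! ≠ 0.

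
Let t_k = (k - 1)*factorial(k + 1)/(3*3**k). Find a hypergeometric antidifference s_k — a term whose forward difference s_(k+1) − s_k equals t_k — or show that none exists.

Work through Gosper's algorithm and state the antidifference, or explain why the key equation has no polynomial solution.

s_k = factorial(k + 1)/3**k

t_(k+1)/t_k = k*(k + 2)/(3*(k - 1)).
A = k/3 + 2/3, B = 1, C = k - 1.
Solve (k/3 + 2/3)·f(k+1) − (1)·f(k) = k - 1.
From deg A=1, deg B=0, deg C=1: d=0.
Match coefficients ⇒ f(k) = 3.
Certificate R = B(k−1)f/C = 3/(k - 1) gives s_k = factorial(k + 1)/3**k.
Δs = (k - 1)*factorial(k + 1)/(3*3**k), as required.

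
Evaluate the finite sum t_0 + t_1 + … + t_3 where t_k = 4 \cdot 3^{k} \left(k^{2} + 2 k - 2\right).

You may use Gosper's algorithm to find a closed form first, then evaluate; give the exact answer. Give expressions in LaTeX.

Σ = 1624

Step 1: r(k) = 3*(2*k + (k + 1)**2)/(k**2 + 2*k - 2).
Take A(k)=3, B(k)=1, C(k)=k**2 + 2*k - 2.
f must satisfy (3)·f(k+1) − (1)·f(k) = k**2 + 2*k - 2.
deg f ≤ 2 (via 0,0,2).
Solving with deg f ≤ 2: f(k) = (k - 2)*(k + 1)/2.
Then R = B(k−1)f/C = (k - 2)*(k + 1)/(2*(k**2 + 2*k - 2)), so s_k = R(k)·t_k = 2*3**k*(k**2 - k - 2).
Check: Δs_k = 4*3**k*(k**2 + 2*k - 2). ✓
Telescoping: Σ = s_(4) − s_(0) = 1620 − (-4) = 1624.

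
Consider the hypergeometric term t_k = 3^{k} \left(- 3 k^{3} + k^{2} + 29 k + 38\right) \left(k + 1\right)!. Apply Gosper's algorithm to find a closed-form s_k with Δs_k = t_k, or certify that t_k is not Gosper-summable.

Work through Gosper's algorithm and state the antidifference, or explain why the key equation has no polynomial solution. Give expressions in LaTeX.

s_k = 3^{k} \left(- k^{2} + 4 k + 4\right) \left(k + 1\right)!

The ratio is 3*(3*k**4 + 14*k**3 - 6*k**2 - 109*k - 130)/(3*k**3 - k**2 - 29*k - 38).
Normal form (A,B,C) = (3*k + 6, 1, k**3 - k**2/3 - 29*k/3 - 38/3).
f must satisfy (3*k + 6)·f(k+1) − (1)·f(k) = k**3 - k**2/3 - 29*k/3 - 38/3.
From deg A=1, deg B=0, deg C=3: d=2.
Coefficient equations give f(k) = (k**2 - 4*k - 4)/3.
Certificate R = B(k−1)f/C = (k**2 - 4*k - 4)/(3*k**3 - k**2 - 29*k - 38) gives s_k = 3**k*(-k**2 + 4*k + 4)*factorial(k + 1).
Verify: 3**k*(-3*k**3 + k**2 + 29*k + 38)*factorial(k + 1) matches t_k.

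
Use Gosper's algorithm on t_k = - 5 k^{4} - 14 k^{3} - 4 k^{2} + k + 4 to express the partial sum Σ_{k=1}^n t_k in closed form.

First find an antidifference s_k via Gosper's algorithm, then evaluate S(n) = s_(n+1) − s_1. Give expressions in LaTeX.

S(n) = n \left(- n^{4} - 6 n^{3} - 10 n^{2} - 5 n + 4\right)

Step 1: r(k) = (5*k**4 + 34*k**3 + 76*k**2 + 69*k + 18)/(5*k**4 + 14*k**3 + 4*k**2 - k - 4).
Gosper form: A/B · C(k+1)/C(k) with A=1, B=1, C=k**4 + 14*k**3/5 + 4*k**2/5 - k/5 - 4/5.
Key eq: (1)·f(k+1) = (1)·f(k) + (k**4 + 14*k**3/5 + 4*k**2/5 - k/5 - 4/5).
d = 5 from the (0,0,4) case.
Coefficient equations give f(k) = k*(k**4 + k**3 - 4*k**2 + k - 3)/5.
Then R = B(k−1)f/C = k*(k**4 + k**3 - 4*k**2 + k - 3)/(5*k**4 + 14*k**3 + 4*k**2 - k - 4), so s_k = R(k)·t_k = k*(-k**4 - k**3 + 4*k**2 - k + 3).
Δs = -5*k**4 - 14*k**3 - 4*k**2 + k + 4, as required.
Evaluate: s_(n+1) = -n**5 - 6*n**4 - 10*n**3 - 5*n**2 + 4*n + 4; subtract s_(1) = 4 ⇒ S(n) = n*(-n**4 - 6*n**3 - 10*n**2 - 5*n + 4).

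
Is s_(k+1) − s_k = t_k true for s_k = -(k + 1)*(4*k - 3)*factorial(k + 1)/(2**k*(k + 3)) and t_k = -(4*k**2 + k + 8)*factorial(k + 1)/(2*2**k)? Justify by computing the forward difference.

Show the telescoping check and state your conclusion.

s_(k+1) = -(k + 2)*(4*k + 1)*factorial(k + 2)/(2*2**k*(k + 4))
s_(k+1) − s_k = -(4*k**4 + 21*k**3 + 37*k**2 + 62*k + 36)*factorial(k + 1)/(2*2**k*(k + 3)*(k + 4))
(s_(k+1) − s_k) − t_k = (4*k**3 + 13*k**2 + 3*k + 30)*factorial(k + 1)/(2**k*(k + 3)*(k + 4))

Invalid: residual (4*k**3 + 13*k**2 + 3*k + 30)*factorial(k + 1)/(2**k*(k + 3)*(k + 4)) ≠ 0.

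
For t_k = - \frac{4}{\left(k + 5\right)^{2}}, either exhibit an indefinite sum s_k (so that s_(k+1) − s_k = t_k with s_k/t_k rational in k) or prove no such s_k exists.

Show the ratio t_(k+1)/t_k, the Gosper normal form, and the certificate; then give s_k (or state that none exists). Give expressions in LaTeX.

t_(k+1)/t_k = (k + 5)**2/(k + 6)**2.
Normal form (A,B,C) = (k**2 + 10*k + 25, k**2 + 12*k + 36, 1).
Key eq: (k**2 + 10*k + 25)·f(k+1) = (k**2 + 10*k + 25)·f(k) + (1).
d = 0 from the (2,2,0) case.
Put f(k) = c0: A·f(k+1) − B(k−1)·f(k) − C = -1; need -1 = 0 — inconsistent ⇒ no f, not summable.

no hypergeometric antidifference exists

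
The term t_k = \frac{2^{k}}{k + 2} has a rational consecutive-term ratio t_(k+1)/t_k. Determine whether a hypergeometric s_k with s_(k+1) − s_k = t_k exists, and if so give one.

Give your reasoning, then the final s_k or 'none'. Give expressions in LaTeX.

none (Gosper's algorithm certifies no s_k)

Step 1: r(k) = 2*(k + 2)/(k + 3).
So A=2*k + 4 and B=k + 3, with C=1.
f must satisfy (2*k + 4)·f(k+1) − (k + 2)·f(k) = 1.
Bound: deg f ≤ -1.
Bound -1 < 0, so the key equation has no polynomial solution.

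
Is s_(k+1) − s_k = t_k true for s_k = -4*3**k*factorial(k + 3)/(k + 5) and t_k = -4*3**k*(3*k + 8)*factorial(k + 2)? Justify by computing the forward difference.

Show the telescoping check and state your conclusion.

Invalid: residual 8*3**k*(3*k**2 + 23*k + 39)*factorial(k + 2)/((k + 5)*(k + 6)) ≠ 0.

s_(k+1) = -12*3**k*factorial(k + 4)/(k + 6)
s_(k+1) − s_k = -4*3**k*(3*k**2 + 26*k + 54)*factorial(k + 3)/((k + 5)*(k + 6))
(s_(k+1) − s_k) − t_k = 8*3**k*(3*k**2 + 23*k + 39)*factorial(k + 2)/((k + 5)*(k + 6))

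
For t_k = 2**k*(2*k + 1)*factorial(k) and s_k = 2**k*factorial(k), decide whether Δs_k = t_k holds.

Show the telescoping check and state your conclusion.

s_(k+1) = 2**(k + 1)*factorial(k + 1)
s_(k+1) − s_k = 2**k*(2*k + 1)*factorial(k)
(s_(k+1) − s_k) − t_k = 0

Valid: the claim telescopes to t_k.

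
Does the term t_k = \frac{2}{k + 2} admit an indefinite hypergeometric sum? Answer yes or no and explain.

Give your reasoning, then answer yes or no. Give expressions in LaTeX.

No; the coefficient equations for f are inconsistent.

Compute t_(k+1)/t_k: get (k + 2)/(k + 3).
Normal form (A,B,C) = (k + 2, k + 3, 1).
Key eq: (k + 2)·f(k+1) = (k + 2)·f(k) + (1).
Bound: deg f ≤ 0.
Put f(k) = c0: A·f(k+1) − B(k−1)·f(k) − C = -1; need -1 = 0 — inconsistent ⇒ no f, not summable.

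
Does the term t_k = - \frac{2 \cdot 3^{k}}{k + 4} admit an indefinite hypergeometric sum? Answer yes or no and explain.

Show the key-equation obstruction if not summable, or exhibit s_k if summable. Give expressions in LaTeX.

No; the degree bound rules out any f.

Ratio r(k) = 3*(k + 4)/(k + 5).
Gosper form: A/B · C(k+1)/C(k) with A=3*k + 12, B=k + 5, C=1.
Need (3*k + 12)·f(k+1) − (k + 4)·f(k) = 1.
Bound: deg f ≤ -1.
deg f ≤ -1 is impossible — no certificate.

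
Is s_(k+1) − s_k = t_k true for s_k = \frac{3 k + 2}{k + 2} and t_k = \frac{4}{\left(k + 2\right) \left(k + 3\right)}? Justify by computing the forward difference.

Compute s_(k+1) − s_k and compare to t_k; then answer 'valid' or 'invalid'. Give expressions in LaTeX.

Valid: the claim telescopes to t_k.

s_(k+1) = (3*k + 5)/(k + 3)
s_(k+1) − s_k = 4/(k**2 + 5*k + 6)
(s_(k+1) − s_k) − t_k = 0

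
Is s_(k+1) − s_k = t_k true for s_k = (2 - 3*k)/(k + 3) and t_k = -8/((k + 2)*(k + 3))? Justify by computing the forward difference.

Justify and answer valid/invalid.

s_(k+1) = (-3*k - 1)/(k + 4)
s_(k+1) − s_k = -11/(k**2 + 7*k + 12)
(s_(k+1) − s_k) − t_k = (10 - 3*k)/(k**3 + 9*k**2 + 26*k + 24)

Invalid: residual (10 - 3*k)/(k**3 + 9*k**2 + 26*k + 24) ≠ 0.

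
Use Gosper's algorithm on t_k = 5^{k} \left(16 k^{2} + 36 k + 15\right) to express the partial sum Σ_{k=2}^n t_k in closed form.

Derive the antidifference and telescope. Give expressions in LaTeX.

t_(k+1)/t_k = 5*(16*k**2 + 68*k + 67)/(16*k**2 + 36*k + 15).
Take A(k)=5, B(k)=1, C(k)=k**2 + 9*k/4 + 15/16.
Set up (5)·f(k+1) − (1)·f(k) − (k**2 + 9*k/4 + 15/16) = 0.
deg f ≤ 2 (via 0,0,2).
Solving with deg f ≤ 2: f(k) = k*(4*k - 1)/16.
R(k) = B(k−1)·f(k)/C(k) = k*(4*k - 1)/(16*k**2 + 36*k + 15); s_k = R·t_k = 5**k*k*(4*k - 1).
Δs = 5**k*(16*k**2 + 36*k + 15), as required.
Evaluate: s_(n+1) = 5**(n + 1)*(4*n**2 + 7*n + 3); subtract s_(2) = 350 ⇒ S(n) = 20*5**n*n**2 + 35*5**n*n + 15*5**n - 350.

S(n) = 20 \cdot 5^{n} n^{2} + 35 \cdot 5^{n} n + 15 \cdot 5^{n} - 350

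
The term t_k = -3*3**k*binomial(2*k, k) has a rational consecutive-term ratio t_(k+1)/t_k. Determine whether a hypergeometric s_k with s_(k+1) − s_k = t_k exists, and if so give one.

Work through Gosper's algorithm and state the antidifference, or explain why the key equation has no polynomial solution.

Ratio r(k) = 6*(2*k + 1)/(k + 1).
Normal form (A,B,C) = (12*k + 6, k + 1, 1).
Set up (12*k + 6)·f(k+1) − (k)·f(k) − (1) = 0.
Degrees (1,1,0) ⇒ d ≤ -1.
d = -1 < 0 ⇒ no nonzero polynomial f; not summable.

not Gosper-summable; s_k does not exist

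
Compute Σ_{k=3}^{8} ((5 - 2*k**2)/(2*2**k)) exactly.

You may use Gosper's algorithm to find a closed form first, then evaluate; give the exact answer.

Σ = -1785/512

r(k) = (2*(k + 1)**2 - 5)/(2*(2*k**2 - 5)) after simplifying.
Factor: A=1/2; B=1; C=k**2 - 5/2.
Need (1/2)·f(k+1) − (1)·f(k) = k**2 - 5/2.
Bound: deg f ≤ 2.
Match coefficients ⇒ f(k) = -2*k**2 - 4*k - 1.
So s_k = (B(k−1)f/C)·t_k = (-2*(2*k**2 + 4*k + 1)/(2*k**2 - 5))·t_k = (2*k**2 + 4*k + 1)/2**k.
Check: Δs_k = (5 - 2*k**2)/(2*2**k). ✓
Evaluate s at k=9 and k=3: 199/512 and 31/8; difference -1785/512.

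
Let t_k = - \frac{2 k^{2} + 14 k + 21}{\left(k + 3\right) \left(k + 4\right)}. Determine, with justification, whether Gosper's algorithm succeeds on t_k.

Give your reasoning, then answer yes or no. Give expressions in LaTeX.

Compute t_(k+1)/t_k: get (k + 3)*(14*k + 2*(k + 1)**2 + 35)/((k + 5)*(2*k**2 + 14*k + 21)).
Factor: A=k + 3; B=k + 5; C=k**2 + 7*k + 21/2.
Key eq: (k + 3)·f(k+1) = (k + 4)·f(k) + (k**2 + 7*k + 21/2).
d = 2 from the (1,1,2) case.
Coefficient equations give f(k) = k*(2*k + 5)/2.
Get s_k = R·t_k = k*(-2*k - 5)/(k + 3) with R(k) = B(k−1)f(k)/C(k) = k*(k + 4)*(2*k + 5)/(2*k**2 + 14*k + 21).
s_(k+1) − s_k = (-2*k**2 - 14*k - 21)/(k**2 + 7*k + 12) = t_k.

Yes. s_k = \frac{k \left(- 2 k - 5\right)}{k + 3}.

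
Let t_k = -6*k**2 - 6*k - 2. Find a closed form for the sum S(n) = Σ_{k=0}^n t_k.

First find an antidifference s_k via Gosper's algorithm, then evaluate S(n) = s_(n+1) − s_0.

S(n) = -2*n**3 - 6*n**2 - 6*n - 2

Ratio r(k) = (3*k**2 + 9*k + 7)/(3*k**2 + 3*k + 1).
A = 1, B = 1, C = k**2 + k + 1/3.
Solve (1)·f(k+1) − (1)·f(k) = k**2 + k + 1/3.
deg f ≤ 3 (via 0,0,2).
Solving with deg f ≤ 3: f(k) = k**3/3.
Certificate R = B(k−1)f/C = k**3/(3*k**2 + 3*k + 1) gives s_k = -2*k**3.
Verify: 2*k**3 - 2*(k + 1)**3 matches t_k.
Telescope: S(n) = s_(n+1) − s_(0) = -2*n**3 - 6*n**2 - 6*n - 2 − (0) = -2*n**3 - 6*n**2 - 6*n - 2.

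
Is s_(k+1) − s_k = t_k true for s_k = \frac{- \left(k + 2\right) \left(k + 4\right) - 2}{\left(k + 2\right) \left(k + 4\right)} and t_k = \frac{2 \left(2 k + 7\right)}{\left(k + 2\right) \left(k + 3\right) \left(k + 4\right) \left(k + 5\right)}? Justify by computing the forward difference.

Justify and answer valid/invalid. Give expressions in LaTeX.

Valid: the claim telescopes to t_k.

s_(k+1) = (-(k + 3)*(k + 5) - 2)/((k + 3)*(k + 5))
s_(k+1) − s_k = 2*(2*k + 7)/(k**4 + 14*k**3 + 71*k**2 + 154*k + 120)
(s_(k+1) − s_k) − t_k = 0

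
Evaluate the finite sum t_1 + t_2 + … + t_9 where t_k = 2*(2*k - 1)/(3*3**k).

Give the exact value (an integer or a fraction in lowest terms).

Σ = 39346/59049

The ratio is (2*k + 1)/(3*(2*k - 1)).
So A=1/3 and B=1, with C=k - 1/2.
Solve (1/3)·f(k+1) − (1)·f(k) = k - 1/2.
deg f ≤ 1 (via 0,0,1).
Solving with deg f ≤ 1: f(k) = -3*k/2.
Then R = B(k−1)f/C = -3*k/(2*k - 1), so s_k = R(k)·t_k = -2*k/3**k.
s_(k+1) − s_k = 2*(2*k - 1)/(3*3**k) = t_k.
Telescoping: Σ = s_(10) − s_(1) = -20/59049 − (-2/3) = 39346/59049.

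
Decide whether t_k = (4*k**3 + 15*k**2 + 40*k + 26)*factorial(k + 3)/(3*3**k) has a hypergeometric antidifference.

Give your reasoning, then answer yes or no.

Yes. s_k = (4*k**2 + 3*k - 2)*factorial(k + 3)/3**k.

r(k) = (4*k**4 + 43*k**3 + 190*k**2 + 413*k + 340)/(3*(4*k**3 + 15*k**2 + 40*k + 26)) after simplifying.
Gosper form: A/B · C(k+1)/C(k) with A=k/3 + 4/3, B=1, C=k**3 + 15*k**2/4 + 10*k + 13/2.
f must satisfy (k/3 + 4/3)·f(k+1) − (1)·f(k) = k**3 + 15*k**2/4 + 10*k + 13/2.
From deg A=1, deg B=0, deg C=3: d=2.
A polynomial solution: f(k) = 3*(4*k**2 + 3*k - 2)/4.
Then R = B(k−1)f/C = 3*(4*k**2 + 3*k - 2)/(4*k**3 + 15*k**2 + 40*k + 26), so s_k = R(k)·t_k = (4*k**2 + 3*k - 2)*factorial(k + 3)/3**k.
Check: Δs_k = (4*k**3 + 15*k**2 + 40*k + 26)*factorial(k + 3)/(3*3**k). ✓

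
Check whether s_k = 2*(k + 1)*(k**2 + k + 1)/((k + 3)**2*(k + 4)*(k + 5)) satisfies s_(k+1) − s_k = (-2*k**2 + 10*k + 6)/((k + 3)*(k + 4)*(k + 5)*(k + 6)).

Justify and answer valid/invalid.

s_(k+1) = 2*(k + 2)*(k + (k + 1)**2 + 2)/((k + 4)**2*(k + 5)*(k + 6))
s_(k+1) − s_k = 2*(-k**4 + 2*k**3 + 36*k**2 + 59*k + 30)/(k**6 + 25*k**5 + 257*k**4 + 1391*k**3 + 4182*k**2 + 6624*k + 4320)
(s_(k+1) − s_k) − t_k = 4*(2*k**3 + 5*k**2 - 11*k - 3)/(k**6 + 25*k**5 + 257*k**4 + 1391*k**3 + 4182*k**2 + 6624*k + 4320)

Invalid: residual 4*(2*k**3 + 5*k**2 - 11*k - 3)/(k**6 + 25*k**5 + 257*k**4 + 1391*k**3 + 4182*k**2 + 6624*k + 4320) ≠ 0.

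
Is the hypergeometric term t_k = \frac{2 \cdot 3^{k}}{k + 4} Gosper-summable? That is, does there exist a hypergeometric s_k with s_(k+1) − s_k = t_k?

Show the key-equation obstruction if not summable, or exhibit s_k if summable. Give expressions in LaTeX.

Compute t_(k+1)/t_k: get 3*(k + 4)/(k + 5).
Take A(k)=3*k + 12, B(k)=k + 5, C(k)=1.
f must satisfy (3*k + 12)·f(k+1) − (k + 4)·f(k) = 1.
Bound: deg f ≤ -1.
Bound -1 < 0, so the key equation has no polynomial solution.

No. Not Gosper-summable.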